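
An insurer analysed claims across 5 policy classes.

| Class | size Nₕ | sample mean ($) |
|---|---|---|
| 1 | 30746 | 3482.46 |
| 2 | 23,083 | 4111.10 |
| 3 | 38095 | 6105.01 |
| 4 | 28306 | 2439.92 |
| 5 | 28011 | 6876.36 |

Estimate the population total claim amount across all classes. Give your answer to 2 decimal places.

1: 30746·3482.46 = 107071715.16
2: 23083·4111.10 = 94896521.3
3: 38095·6105.01 = 232570355.95
4: 28306·2439.92 = 69064375.52
5: 28011·6876.36 = 192613719.96
τ̂ = Σ Nₕx̄ₕ = 696216687.89.

696216687.89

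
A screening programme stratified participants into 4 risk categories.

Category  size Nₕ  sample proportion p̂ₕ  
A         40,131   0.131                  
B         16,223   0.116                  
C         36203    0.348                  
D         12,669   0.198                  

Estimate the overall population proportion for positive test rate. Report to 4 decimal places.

Wₕ = Nₕ/N with N = 105226: 0.3814, 0.1542, 0.3440, 0.1204.
p̂_st = 0.3814·0.131 + 0.1542·0.116 + 0.3440·0.348 + 0.1204·0.198 ≈ 0.211413... → 0.2114.

0.2114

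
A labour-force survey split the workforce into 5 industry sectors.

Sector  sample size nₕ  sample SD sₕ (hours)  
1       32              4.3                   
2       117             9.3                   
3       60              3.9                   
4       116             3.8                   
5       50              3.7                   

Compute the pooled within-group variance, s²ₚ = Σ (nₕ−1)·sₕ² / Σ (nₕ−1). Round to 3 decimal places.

37.391

1: (32−1)·4.3² = 31·18.49 = 573.19
2: (117−1)·9.3² = 116·86.49 = 10032.84
3: (60−1)·3.9² = 59·15.21 = 897.39
4: (116−1)·3.8² = 115·14.44 = 1660.6
5: (50−1)·3.7² = 49·13.69 = 670.81
Numerator = 13834.83; denominator = Σ(nₕ−1) = 370.
s²ₚ = 13834.83/370 = 37.39143... → 37.391.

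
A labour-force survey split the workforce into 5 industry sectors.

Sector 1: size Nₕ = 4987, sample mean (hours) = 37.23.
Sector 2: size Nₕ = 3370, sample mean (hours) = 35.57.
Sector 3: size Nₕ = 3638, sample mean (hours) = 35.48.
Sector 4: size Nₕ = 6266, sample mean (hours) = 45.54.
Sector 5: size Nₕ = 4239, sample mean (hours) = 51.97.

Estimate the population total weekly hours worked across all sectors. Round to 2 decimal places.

940267.62

1: 4987·37.23 = 185666.01
2: 3370·35.57 = 119870.9
3: 3638·35.48 = 129076.24
4: 6266·45.54 = 285353.64
5: 4239·51.97 = 220300.83
τ̂ = Σ Nₕx̄ₕ = 940267.62.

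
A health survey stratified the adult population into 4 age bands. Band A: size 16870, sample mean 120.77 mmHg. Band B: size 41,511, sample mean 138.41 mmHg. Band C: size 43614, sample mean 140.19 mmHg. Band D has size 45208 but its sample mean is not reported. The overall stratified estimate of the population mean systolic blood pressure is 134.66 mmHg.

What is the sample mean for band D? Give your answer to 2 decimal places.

N = 16870 + 41511 + 43614 + 45208 = 147203.
Overall total = μ·N = 134.66·147203 = 19822355.98.
Subtract the known strata: 16870·120.77 + 41511·138.41 + 43614·140.19 = 13897174.07.
Remaining total for band D: 19822355.98 − 13897174.07 = 5925181.91.
Divide by its size: 5925181.91 / 45208 = 131.0649... → 131.06.

131.06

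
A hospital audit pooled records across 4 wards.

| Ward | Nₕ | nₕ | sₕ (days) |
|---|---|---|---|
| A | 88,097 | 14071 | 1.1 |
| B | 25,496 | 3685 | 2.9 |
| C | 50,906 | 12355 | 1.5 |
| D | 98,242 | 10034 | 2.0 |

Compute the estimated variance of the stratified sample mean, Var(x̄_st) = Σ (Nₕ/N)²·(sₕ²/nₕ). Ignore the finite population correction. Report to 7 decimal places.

N = 262741; Wₕ = Nₕ/N.
ward A: (88097/262741)²·1.1²/14071 = 0.0000096678
ward B: (25496/262741)²·2.9²/3685 = 0.0000214905
ward C: (50906/262741)²·1.5²/12355 = 0.0000068363
ward D: (98242/262741)²·2.0²/10034 = 0.0000557346
Sum = 0.0000937292 → 0.0000937.

0.0000937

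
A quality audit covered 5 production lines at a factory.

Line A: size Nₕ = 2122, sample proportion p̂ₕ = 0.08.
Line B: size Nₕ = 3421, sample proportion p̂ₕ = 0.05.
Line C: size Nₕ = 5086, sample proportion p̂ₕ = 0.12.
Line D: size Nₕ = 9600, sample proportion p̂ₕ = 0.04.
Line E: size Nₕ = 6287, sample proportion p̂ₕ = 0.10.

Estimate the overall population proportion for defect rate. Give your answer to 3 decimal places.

Wₕ = Nₕ/N with N = 26516: 0.0800, 0.1290, 0.1918, 0.3620, 0.2371.
p̂_st = 0.0800·0.08 + 0.1290·0.05 + 0.1918·0.12 + 0.3620·0.04 + 0.2371·0.10 ≈ 0.07406... → 0.074.

0.074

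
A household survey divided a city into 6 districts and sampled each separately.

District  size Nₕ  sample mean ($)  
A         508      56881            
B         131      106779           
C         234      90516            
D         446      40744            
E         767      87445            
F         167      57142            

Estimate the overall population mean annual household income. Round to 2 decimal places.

N = 508 + 131 + 234 + 446 + 767 + 167 = 2253.
The stratified mean weights each stratum mean by its population share Nₕ/N.
Σ Nₕx̄ₕ = 508·56881 + 131·106779 + 234·90516 + 446·40744 + 767·87445 + 167·57142 = 28895548 + 13988049 + 21180744 + 18171824 + 67070315 + 9542714 = 158849194.
Divide by N: 158849194 / 2253 = 70505.6343... → 70505.63.

70505.63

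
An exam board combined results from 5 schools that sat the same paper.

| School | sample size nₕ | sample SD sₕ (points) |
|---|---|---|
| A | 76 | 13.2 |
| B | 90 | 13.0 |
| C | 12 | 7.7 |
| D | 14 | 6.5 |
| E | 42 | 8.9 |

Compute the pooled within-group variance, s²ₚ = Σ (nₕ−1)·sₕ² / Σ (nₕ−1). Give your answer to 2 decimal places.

142.17

A: (76−1)·13.2² = 75·174.24 = 13068
B: (90−1)·13.0² = 89·169 = 15041
C: (12−1)·7.7² = 11·59.29 = 652.19
D: (14−1)·6.5² = 13·42.25 = 549.25
E: (42−1)·8.9² = 41·79.21 = 3247.61
Numerator = 32558.05; denominator = Σ(nₕ−1) = 229.
s²ₚ = 32558.05/229 = 142.1749... → 142.17.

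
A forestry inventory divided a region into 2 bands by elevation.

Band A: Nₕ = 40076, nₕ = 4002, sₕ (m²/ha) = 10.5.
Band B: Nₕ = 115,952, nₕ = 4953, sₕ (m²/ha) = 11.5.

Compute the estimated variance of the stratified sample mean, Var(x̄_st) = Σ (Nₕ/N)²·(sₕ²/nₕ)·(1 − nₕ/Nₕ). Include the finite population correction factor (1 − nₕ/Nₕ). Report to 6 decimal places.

0.015752

N = 156028; Wₕ = Nₕ/N.
band A: (40076/156028)²·10.5²/4002·(1 − 4002/40076) = 0.001635969
band B: (115952/156028)²·11.5²/4953·(1 − 4953/115952) = 0.014116258
Sum = 0.015752227 → 0.015752.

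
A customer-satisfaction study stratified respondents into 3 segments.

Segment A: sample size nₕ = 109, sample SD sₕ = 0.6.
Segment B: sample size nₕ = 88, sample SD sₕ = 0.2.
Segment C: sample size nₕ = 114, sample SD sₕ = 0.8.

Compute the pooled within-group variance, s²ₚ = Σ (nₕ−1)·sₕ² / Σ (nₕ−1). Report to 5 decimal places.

Degrees of freedom: 108 + 87 + 113 = 308.
Σ(nₕ−1)sₕ² = 108·0.36 + 87·0.04 + 113·0.64 = 114.68.
s²ₚ = 114.68 / 308 = 0.3723377... → 0.37234.

0.37234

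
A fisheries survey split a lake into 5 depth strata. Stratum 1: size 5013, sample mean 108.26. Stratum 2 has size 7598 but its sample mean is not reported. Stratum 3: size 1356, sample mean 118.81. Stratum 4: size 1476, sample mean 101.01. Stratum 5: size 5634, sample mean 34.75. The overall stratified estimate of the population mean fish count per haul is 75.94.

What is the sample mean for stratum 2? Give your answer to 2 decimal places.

72.64

Σ Nₕx̄ₕ = N·μ, so 7598·x̄_2 = 21077·75.94 − (5013·108.26 + 1356·118.81 + 1476·101.01 + 5634·34.75).
= 1600587.38 − 1048686 = 551901.38.
x̄_2 = 551901.38 / 7598 = 72.6377... → 72.64.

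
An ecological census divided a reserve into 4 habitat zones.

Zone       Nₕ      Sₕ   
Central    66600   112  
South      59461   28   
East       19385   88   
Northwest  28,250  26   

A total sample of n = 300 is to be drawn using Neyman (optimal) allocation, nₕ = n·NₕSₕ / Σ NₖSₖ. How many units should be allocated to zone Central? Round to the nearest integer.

Central: NₕSₕ = 66600·112 = 7459200
South: NₕSₕ = 59461·28 = 1664908
East: NₕSₕ = 19385·88 = 1705880
Northwest: NₕSₕ = 28250·26 = 734500
Σ NₕSₕ = 11564488.
n_Central = 300·7459200/11564488 = 193.503... → 194.

194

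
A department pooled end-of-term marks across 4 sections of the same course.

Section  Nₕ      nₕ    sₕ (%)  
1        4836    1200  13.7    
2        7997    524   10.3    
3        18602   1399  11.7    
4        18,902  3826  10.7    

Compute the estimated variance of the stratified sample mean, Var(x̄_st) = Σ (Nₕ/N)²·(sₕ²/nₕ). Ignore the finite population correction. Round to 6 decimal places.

0.024136

N = 50337; Wₕ = Nₕ/N.
section 1: (4836/50337)²·13.7²/1200 = 0.001443636
section 2: (7997/50337)²·10.3²/524 = 0.005110021
section 3: (18602/50337)²·11.7²/1399 = 0.013362836
section 4: (18902/50337)²·10.7²/3826 = 0.004219524
Sum = 0.024136017 → 0.024136.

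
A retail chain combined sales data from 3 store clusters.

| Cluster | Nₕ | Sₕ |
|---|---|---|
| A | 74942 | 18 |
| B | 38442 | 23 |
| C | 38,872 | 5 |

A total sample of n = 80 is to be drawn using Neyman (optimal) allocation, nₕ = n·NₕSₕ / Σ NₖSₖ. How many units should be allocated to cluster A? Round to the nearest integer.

A: NₕSₕ = 74942·18 = 1348956
B: NₕSₕ = 38442·23 = 884166
C: NₕSₕ = 38872·5 = 194360
Σ NₕSₕ = 2427482.
n_A = 80·1348956/2427482 = 44.456... → 44.

44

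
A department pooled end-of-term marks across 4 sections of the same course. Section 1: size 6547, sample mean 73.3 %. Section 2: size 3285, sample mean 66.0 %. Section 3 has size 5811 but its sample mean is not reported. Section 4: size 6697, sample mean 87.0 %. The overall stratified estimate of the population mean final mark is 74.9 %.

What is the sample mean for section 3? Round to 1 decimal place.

N = 6547 + 3285 + 5811 + 6697 = 22340.
Overall total = μ·N = 74.9·22340 = 1673266.
Subtract the known strata: 6547·73.3 + 3285·66.0 + 6697·87.0 = 1279344.1.
Remaining total for section 3: 1673266 − 1279344.1 = 393921.9.
Divide by its size: 393921.9 / 5811 = 67.789... → 67.8.

67.8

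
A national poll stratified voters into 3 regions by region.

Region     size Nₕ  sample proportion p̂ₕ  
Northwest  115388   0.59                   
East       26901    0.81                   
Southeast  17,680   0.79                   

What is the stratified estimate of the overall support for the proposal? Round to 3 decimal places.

0.649

N = 115388 + 26901 + 17680 = 159969.
Overall proportion = Σ (Nₕ/N)·p̂ₕ.
Σ Nₕp̂ₕ = 68078.92 + 21789.81 + 13967.2 = 103835.93.
103835.93 / 159969 = 0.64910... → 0.649.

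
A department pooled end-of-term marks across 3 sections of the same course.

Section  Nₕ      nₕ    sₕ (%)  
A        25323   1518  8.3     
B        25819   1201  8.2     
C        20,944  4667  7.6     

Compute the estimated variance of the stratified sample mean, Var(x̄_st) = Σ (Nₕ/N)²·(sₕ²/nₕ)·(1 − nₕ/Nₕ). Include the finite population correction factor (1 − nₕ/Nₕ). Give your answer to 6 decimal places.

N = 72086; Wₕ = Nₕ/N.
section A: (25323/72086)²·8.3²/1518·(1 − 1518/25323) = 0.005264606
section B: (25819/72086)²·8.2²/1201·(1 − 1201/25819) = 0.006848178
section C: (20944/72086)²·7.6²/4667·(1 − 4667/20944) = 0.000811935
Sum = 0.012924720 → 0.012925.

0.012925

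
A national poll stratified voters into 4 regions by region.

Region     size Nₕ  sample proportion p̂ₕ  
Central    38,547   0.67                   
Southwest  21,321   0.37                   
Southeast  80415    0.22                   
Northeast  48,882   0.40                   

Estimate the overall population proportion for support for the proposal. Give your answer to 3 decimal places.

0.375

N = 38547 + 21321 + 80415 + 48882 = 189165.
Overall proportion = Σ (Nₕ/N)·p̂ₕ.
Σ Nₕp̂ₕ = 25826.49 + 7888.77 + 17691.3 + 19552.8 = 70959.36.
70959.36 / 189165 = 0.37512... → 0.375.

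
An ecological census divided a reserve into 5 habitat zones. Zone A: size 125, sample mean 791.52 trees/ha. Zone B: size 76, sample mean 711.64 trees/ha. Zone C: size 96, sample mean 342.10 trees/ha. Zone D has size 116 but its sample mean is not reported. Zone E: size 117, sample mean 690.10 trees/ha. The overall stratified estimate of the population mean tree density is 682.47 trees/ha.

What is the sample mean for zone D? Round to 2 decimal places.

819.84

Σ Nₕx̄ₕ = N·μ, so 116·x̄_D = 530·682.47 − (125·791.52 + 76·711.64 + 96·342.10 + 117·690.10).
= 361709.1 − 266607.94 = 95101.16.
x̄_D = 95101.16 / 116 = 819.8376... → 819.84.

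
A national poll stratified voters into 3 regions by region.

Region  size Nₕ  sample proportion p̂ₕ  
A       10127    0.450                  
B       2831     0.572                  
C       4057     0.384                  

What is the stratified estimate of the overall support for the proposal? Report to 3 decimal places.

0.455

N = 10127 + 2831 + 4057 = 17015.
Overall proportion = Σ (Nₕ/N)·p̂ₕ.
Σ Nₕp̂ₕ = 4557.15 + 1619.332 + 1557.888 = 7734.37.
7734.37 / 17015 = 0.45456... → 0.455.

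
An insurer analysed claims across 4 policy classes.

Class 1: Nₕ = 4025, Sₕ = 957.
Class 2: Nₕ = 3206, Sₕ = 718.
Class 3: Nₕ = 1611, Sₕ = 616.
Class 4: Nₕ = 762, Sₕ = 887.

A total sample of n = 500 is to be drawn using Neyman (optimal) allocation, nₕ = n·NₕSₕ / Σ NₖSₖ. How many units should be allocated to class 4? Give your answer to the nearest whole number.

1: NₕSₕ = 4025·957 = 3851925
2: NₕSₕ = 3206·718 = 2301908
3: NₕSₕ = 1611·616 = 992376
4: NₕSₕ = 762·887 = 675894
Σ NₕSₕ = 7822103.
n_4 = 500·675894/7822103 = 43.204... → 43.

43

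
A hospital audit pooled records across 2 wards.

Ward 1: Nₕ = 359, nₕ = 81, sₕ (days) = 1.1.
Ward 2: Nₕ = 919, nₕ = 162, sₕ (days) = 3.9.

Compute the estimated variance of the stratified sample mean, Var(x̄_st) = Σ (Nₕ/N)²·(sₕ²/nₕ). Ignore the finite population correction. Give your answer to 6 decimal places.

N = 1278. Term for each stratum: Wₕ²sₕ²/nₕ.
Var(x̄_st) = 0.001178766 + 0.048549361 = 0.049728126 → 0.049728.

0.049728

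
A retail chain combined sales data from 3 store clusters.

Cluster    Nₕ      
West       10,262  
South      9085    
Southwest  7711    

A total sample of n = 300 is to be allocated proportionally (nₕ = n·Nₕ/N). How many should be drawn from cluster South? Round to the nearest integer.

N = 10262 + 9085 + 7711 = 27058.
n_South = 300·9085/27058 = 100.728... → 101.

101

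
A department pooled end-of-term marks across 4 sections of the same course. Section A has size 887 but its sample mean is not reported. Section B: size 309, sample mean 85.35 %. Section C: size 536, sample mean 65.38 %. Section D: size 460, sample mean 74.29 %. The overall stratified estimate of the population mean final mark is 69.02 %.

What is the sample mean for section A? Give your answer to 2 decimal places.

N = 887 + 309 + 536 + 460 = 2192.
Overall total = μ·N = 69.02·2192 = 151291.84.
Subtract the known strata: 309·85.35 + 536·65.38 + 460·74.29 = 95590.23.
Remaining total for section A: 151291.84 − 95590.23 = 55701.61.
Divide by its size: 55701.61 / 887 = 62.7978... → 62.80.

62.80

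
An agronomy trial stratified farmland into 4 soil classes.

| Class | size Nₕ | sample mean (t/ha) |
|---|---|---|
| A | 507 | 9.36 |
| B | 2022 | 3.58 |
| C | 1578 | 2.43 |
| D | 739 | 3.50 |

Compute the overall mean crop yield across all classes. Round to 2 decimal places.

N = 4846; weights Wₕ = Nₕ/N = (0.1046, 0.4173, 0.3256, 0.1525).
x̄_st = Σ Wₕ·x̄ₕ = 0.1046·9.36 + 0.4173·3.58 + 0.3256·2.43 + 0.1525·3.50 ≈ 3.7980...
→ 3.80.

3.80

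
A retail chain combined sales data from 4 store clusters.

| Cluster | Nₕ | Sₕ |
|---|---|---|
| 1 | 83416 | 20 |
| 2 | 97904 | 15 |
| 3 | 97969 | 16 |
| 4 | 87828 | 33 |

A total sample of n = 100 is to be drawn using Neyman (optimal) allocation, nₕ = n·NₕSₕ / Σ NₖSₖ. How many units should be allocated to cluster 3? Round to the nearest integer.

21

Σ NₕSₕ = 83416·20 + 97904·15 + 97969·16 + 87828·33 = 7602708.
Share for 3: 1567504/7602708 = 0.20618.
n_3 = 100 × 0.20618 = 20.618... → 21.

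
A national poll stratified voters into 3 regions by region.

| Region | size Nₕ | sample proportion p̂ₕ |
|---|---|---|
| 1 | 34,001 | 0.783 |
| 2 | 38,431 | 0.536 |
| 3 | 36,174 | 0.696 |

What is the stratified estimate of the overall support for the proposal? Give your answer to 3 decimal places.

Wₕ = Nₕ/N with N = 108606: 0.3131, 0.3539, 0.3331.
p̂_st = 0.3131·0.783 + 0.3539·0.536 + 0.3331·0.696 ≈ 0.66662... → 0.667.

0.667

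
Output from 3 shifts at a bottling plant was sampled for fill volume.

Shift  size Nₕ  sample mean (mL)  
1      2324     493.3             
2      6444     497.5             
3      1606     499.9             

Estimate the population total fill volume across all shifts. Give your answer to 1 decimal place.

Population total = Σ Nₕ·x̄ₕ (each stratum's size times its mean).
2324·493.3 + 6444·497.5 + 1606·499.9 = 1146429.2 + 3205890 + 802839.4 = 5155158.6.

5155158.6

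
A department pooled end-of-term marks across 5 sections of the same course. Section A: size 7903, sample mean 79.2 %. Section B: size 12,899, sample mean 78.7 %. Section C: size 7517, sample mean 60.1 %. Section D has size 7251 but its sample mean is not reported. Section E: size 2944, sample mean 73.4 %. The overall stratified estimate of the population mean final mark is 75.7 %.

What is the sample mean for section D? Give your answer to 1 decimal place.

N = 7903 + 12899 + 7517 + 7251 + 2944 = 38514.
Overall total = μ·N = 75.7·38514 = 2915509.8.
Subtract the known strata: 7903·79.2 + 12899·78.7 + 7517·60.1 + 2944·73.4 = 2308930.2.
Remaining total for section D: 2915509.8 − 2308930.2 = 606579.6.
Divide by its size: 606579.6 / 7251 = 83.655... → 83.7.

83.7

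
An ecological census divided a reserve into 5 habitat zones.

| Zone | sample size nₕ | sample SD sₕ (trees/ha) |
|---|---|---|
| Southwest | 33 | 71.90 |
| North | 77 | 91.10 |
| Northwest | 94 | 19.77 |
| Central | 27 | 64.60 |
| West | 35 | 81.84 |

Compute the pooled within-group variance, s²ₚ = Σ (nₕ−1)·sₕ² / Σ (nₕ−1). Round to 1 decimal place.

Degrees of freedom: 32 + 76 + 93 + 26 + 34 = 261.
Σ(nₕ−1)sₕ² = 32·5169.61 + 76·8299.21 + 93·390.8529 + 26·4173.16 + 34·6697.7856 = 1168743.6701.
s²ₚ = 1168743.6701 / 261 = 4477.945... → 4477.9.

4477.9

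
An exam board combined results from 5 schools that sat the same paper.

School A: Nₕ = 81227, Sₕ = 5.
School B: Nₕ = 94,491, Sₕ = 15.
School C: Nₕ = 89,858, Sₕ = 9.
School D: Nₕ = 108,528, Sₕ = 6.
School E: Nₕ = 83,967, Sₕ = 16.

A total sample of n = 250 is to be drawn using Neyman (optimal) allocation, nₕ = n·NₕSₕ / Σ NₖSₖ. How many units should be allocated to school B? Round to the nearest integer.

A: NₕSₕ = 81227·5 = 406135
B: NₕSₕ = 94491·15 = 1417365
C: NₕSₕ = 89858·9 = 808722
D: NₕSₕ = 108528·6 = 651168
E: NₕSₕ = 83967·16 = 1343472
Σ NₕSₕ = 4626862.
n_B = 250·1417365/4626862 = 76.583... → 77.

77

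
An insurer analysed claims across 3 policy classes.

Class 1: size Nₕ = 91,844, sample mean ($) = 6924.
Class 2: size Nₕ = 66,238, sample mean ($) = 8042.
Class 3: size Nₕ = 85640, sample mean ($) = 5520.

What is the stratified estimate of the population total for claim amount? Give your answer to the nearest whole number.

Estimate total by summing Nₕ·x̄ₕ over strata.
91844·6924 + 66238·8042 + 85640·5520 = 635927856 + 532685996 + 472732800 = 1641346652.

1641346652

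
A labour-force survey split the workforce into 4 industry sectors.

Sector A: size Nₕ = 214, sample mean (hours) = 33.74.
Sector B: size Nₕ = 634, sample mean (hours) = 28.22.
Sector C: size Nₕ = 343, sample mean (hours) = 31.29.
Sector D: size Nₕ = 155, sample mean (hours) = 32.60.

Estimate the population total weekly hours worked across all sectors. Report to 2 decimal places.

40897.31

Estimate total by summing Nₕ·x̄ₕ over strata.
214·33.74 + 634·28.22 + 343·31.29 + 155·32.60 = 7220.36 + 17891.48 + 10732.47 + 5053 = 40897.31.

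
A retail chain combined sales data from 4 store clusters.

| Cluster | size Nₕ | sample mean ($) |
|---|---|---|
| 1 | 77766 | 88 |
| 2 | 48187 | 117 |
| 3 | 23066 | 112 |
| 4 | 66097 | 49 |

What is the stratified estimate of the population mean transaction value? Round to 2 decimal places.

N = 77766 + 48187 + 23066 + 66097 = 215116.
Weight each subgroup mean by Nₕ/N and sum.
Σ Nₕx̄ₕ = 77766·88 + 48187·117 + 23066·112 + 66097·49 = 6843408 + 5637879 + 2583392 + 3238753 = 18303432.
Divide by N: 18303432 / 215116 = 85.0863... → 85.09.

85.09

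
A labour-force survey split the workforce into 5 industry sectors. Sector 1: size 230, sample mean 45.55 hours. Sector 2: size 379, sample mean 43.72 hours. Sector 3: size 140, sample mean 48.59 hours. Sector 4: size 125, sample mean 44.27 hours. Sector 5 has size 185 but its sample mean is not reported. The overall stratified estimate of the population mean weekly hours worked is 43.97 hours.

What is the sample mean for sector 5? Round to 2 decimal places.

38.82

N = 230 + 379 + 140 + 125 + 185 = 1059.
Overall total = μ·N = 43.97·1059 = 46564.23.
Subtract the known strata: 230·45.55 + 379·43.72 + 140·48.59 + 125·44.27 = 39382.73.
Remaining total for sector 5: 46564.23 − 39382.73 = 7181.5.
Divide by its size: 7181.5 / 185 = 38.8189... → 38.82.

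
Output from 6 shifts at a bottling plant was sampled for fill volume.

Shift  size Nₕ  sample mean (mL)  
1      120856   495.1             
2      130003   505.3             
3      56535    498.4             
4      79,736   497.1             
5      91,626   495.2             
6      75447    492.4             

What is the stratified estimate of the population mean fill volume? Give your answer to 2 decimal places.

497.77

N = 554203; weights Wₕ = Nₕ/N = (0.2181, 0.2346, 0.1020, 0.1439, 0.1653, 0.1361).
x̄_st = Σ Wₕ·x̄ₕ = 0.2181·495.1 + 0.2346·505.3 + 0.1020·498.4 + 0.1439·497.1 + 0.1653·495.2 + 0.1361·492.4 ≈ 497.7660...
→ 497.77.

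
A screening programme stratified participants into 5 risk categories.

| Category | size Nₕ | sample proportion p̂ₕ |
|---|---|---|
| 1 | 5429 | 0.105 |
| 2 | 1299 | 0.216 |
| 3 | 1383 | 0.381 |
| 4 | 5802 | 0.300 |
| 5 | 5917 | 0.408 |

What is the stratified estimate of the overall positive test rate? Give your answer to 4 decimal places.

0.2790

N = 5429 + 1299 + 1383 + 5802 + 5917 = 19830.
Overall proportion = Σ (Nₕ/N)·p̂ₕ.
Σ Nₕp̂ₕ = 570.045 + 280.584 + 526.923 + 1740.6 + 2414.136 = 5532.288.
5532.288 / 19830 = 0.278986... → 0.2790.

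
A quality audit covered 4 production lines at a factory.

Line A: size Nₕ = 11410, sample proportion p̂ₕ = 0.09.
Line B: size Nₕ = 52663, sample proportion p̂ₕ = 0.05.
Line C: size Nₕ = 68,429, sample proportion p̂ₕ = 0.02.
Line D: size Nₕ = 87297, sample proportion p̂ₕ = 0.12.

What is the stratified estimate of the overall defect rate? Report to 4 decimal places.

N = 11410 + 52663 + 68429 + 87297 = 219799.
Overall proportion = Σ (Nₕ/N)·p̂ₕ.
Σ Nₕp̂ₕ = 1026.9 + 2633.15 + 1368.58 + 10475.64 = 15504.27.
15504.27 / 219799 = 0.070538... → 0.0705.

0.0705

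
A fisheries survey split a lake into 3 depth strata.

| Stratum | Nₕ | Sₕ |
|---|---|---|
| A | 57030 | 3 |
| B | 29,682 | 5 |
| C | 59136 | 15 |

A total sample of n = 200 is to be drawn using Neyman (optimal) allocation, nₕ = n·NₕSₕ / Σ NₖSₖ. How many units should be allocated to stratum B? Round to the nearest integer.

25

Σ NₕSₕ = 57030·3 + 29682·5 + 59136·15 = 1206540.
Share for B: 148410/1206540 = 0.12300.
n_B = 200 × 0.12300 = 24.601... → 25.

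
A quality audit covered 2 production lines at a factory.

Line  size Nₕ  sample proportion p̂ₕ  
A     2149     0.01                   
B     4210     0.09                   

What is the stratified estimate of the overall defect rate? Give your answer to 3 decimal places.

0.063

Wₕ = Nₕ/N with N = 6359: 0.3379, 0.6621.
p̂_st = 0.3379·0.01 + 0.6621·0.09 ≈ 0.06296... → 0.063.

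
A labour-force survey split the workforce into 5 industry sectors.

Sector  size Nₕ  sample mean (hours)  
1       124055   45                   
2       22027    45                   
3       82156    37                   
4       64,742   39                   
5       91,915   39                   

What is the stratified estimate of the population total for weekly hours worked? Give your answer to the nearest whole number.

Population total = Σ Nₕ·x̄ₕ (each stratum's size times its mean).
124055·45 + 22027·45 + 82156·37 + 64742·39 + 91915·39 = 5582475 + 991215 + 3039772 + 2524938 + 3584685 = 15723085.

15723085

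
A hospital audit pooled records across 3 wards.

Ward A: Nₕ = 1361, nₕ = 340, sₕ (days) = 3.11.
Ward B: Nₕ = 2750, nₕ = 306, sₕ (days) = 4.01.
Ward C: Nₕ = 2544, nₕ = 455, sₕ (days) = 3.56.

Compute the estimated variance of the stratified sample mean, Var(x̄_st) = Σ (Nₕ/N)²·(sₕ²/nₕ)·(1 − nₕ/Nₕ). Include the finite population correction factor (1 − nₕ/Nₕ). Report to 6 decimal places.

N = 6655. Term for each stratum: Wₕ²sₕ²/nₕ·(1−nₕ/Nₕ).
Var(x̄_st) = 0.000892544 + 0.007974530 + 0.003342320 = 0.012209394 → 0.012209.

0.012209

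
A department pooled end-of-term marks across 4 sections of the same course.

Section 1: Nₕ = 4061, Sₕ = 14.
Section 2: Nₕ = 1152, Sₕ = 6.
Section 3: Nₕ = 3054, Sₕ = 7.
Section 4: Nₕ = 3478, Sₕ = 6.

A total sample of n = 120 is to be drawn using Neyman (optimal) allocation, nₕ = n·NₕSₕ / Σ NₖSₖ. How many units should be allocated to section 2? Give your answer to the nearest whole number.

1: NₕSₕ = 4061·14 = 56854
2: NₕSₕ = 1152·6 = 6912
3: NₕSₕ = 3054·7 = 21378
4: NₕSₕ = 3478·6 = 20868
Σ NₕSₕ = 106012.
n_2 = 120·6912/106012 = 7.824... → 8.

8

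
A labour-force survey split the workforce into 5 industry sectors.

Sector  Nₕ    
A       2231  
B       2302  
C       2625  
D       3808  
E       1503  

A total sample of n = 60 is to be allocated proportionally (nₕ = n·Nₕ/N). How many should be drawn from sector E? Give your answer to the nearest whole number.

7

N = 2231 + 2302 + 2625 + 3808 + 1503 = 12469.
n_E = 60·1503/12469 = 7.232... → 7.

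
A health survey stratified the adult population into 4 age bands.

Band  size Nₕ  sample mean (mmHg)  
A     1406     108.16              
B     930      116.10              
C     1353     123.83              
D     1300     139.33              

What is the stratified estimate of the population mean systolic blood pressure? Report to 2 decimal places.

122.01

N = 4989; weights Wₕ = Nₕ/N = (0.2818, 0.1864, 0.2712, 0.2606).
x̄_st = Σ Wₕ·x̄ₕ = 0.2818·108.16 + 0.1864·116.10 + 0.2712·123.83 + 0.2606·139.33 ≈ 122.0118...
→ 122.01.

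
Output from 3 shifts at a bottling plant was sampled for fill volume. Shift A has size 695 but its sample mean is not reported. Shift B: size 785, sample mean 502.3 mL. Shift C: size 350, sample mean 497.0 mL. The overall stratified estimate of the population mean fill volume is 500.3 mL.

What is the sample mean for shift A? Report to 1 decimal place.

499.7

N = 695 + 785 + 350 = 1830.
Overall total = μ·N = 500.3·1830 = 915549.
Subtract the known strata: 785·502.3 + 350·497.0 = 568255.5.
Remaining total for shift A: 915549 − 568255.5 = 347293.5.
Divide by its size: 347293.5 / 695 = 499.703... → 499.7.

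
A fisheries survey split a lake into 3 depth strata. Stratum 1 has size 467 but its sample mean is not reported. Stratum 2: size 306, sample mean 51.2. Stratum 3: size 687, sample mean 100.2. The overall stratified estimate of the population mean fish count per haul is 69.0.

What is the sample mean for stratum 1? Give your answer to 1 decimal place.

34.8

N = 467 + 306 + 687 = 1460.
Overall total = μ·N = 69.0·1460 = 100740.
Subtract the known strata: 306·51.2 + 687·100.2 = 84504.6.
Remaining total for stratum 1: 100740 − 84504.6 = 16235.4.
Divide by its size: 16235.4 / 467 = 34.765... → 34.8.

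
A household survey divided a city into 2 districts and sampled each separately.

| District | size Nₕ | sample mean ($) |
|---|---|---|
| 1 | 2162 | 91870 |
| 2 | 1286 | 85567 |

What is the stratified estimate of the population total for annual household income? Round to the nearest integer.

308662102

1: 2162·91870 = 198622940
2: 1286·85567 = 110039162
τ̂ = Σ Nₕx̄ₕ = 308662102.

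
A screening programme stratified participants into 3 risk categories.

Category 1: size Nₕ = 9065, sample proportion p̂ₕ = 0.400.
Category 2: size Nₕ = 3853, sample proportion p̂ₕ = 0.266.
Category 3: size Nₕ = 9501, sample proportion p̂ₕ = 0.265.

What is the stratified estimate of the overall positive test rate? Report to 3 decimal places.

0.320

Wₕ = Nₕ/N with N = 22419: 0.4043, 0.1719, 0.4238.
p̂_st = 0.4043·0.400 + 0.1719·0.266 + 0.4238·0.265 ≈ 0.31976... → 0.320.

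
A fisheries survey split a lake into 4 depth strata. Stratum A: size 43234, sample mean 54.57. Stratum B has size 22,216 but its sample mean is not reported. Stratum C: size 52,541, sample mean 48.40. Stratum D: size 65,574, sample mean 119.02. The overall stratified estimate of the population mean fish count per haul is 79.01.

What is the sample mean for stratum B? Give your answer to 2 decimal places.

80.87

Σ Nₕx̄ₕ = N·μ, so 22216·x̄_B = 183565·79.01 − (43234·54.57 + 52541·48.40 + 65574·119.02).
= 14503470.65 − 12706881.26 = 1796589.39.
x̄_B = 1796589.39 / 22216 = 80.8692... → 80.87.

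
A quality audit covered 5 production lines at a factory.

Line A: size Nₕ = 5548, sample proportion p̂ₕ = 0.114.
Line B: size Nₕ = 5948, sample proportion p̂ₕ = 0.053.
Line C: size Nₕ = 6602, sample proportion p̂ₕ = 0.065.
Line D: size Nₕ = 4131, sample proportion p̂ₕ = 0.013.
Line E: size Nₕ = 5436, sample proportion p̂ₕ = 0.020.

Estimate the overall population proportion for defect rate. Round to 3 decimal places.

Wₕ = Nₕ/N with N = 27665: 0.2005, 0.2150, 0.2386, 0.1493, 0.1965.
p̂_st = 0.2005·0.114 + 0.2150·0.053 + 0.2386·0.065 + 0.1493·0.013 + 0.1965·0.020 ≈ 0.05564... → 0.056.

0.056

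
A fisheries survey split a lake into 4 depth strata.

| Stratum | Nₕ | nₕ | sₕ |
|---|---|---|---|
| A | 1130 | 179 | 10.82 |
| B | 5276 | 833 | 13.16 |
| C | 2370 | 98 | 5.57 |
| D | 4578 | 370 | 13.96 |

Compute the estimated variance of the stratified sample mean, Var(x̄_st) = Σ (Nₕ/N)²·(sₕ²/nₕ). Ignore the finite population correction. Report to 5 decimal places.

0.10901

N = 13354; Wₕ = Nₕ/N.
stratum A: (1130/13354)²·10.82²/179 = 0.00468312
stratum B: (5276/13354)²·13.16²/833 = 0.03245291
stratum C: (2370/13354)²·5.57²/98 = 0.00997145
stratum D: (4578/13354)²·13.96²/370 = 0.06190104
Sum = 0.10900852 → 0.10901.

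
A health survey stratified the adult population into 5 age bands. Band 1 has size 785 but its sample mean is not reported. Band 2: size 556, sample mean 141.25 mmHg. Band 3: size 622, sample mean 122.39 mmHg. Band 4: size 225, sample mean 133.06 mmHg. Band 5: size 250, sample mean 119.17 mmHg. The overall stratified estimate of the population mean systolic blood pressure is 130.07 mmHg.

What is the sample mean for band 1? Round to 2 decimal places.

130.85

N = 785 + 556 + 622 + 225 + 250 = 2438.
Overall total = μ·N = 130.07·2438 = 317110.66.
Subtract the known strata: 556·141.25 + 622·122.39 + 225·133.06 + 250·119.17 = 214392.58.
Remaining total for band 1: 317110.66 − 214392.58 = 102718.08.
Divide by its size: 102718.08 / 785 = 130.8511... → 130.85.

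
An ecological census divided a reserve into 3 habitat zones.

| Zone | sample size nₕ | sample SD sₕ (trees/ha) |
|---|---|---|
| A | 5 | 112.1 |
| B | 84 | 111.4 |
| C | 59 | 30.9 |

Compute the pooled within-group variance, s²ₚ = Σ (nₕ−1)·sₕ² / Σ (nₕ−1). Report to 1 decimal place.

7832.2

A: (5−1)·112.1² = 4·12566.41 = 50265.64
B: (84−1)·111.4² = 83·12409.96 = 1030026.68
C: (59−1)·30.9² = 58·954.81 = 55378.98
Numerator = 1135671.3; denominator = Σ(nₕ−1) = 145.
s²ₚ = 1135671.3/145 = 7832.216... → 7832.2.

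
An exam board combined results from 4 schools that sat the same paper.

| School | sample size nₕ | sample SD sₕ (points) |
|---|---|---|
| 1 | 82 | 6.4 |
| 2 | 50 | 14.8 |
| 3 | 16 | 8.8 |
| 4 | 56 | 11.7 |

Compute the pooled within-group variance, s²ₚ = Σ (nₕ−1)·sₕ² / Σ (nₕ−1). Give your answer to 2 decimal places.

113.71

Degrees of freedom: 81 + 49 + 15 + 55 = 200.
Σ(nₕ−1)sₕ² = 81·40.96 + 49·219.04 + 15·77.44 + 55·136.89 = 22741.27.
s²ₚ = 22741.27 / 200 = 113.7064... → 113.71.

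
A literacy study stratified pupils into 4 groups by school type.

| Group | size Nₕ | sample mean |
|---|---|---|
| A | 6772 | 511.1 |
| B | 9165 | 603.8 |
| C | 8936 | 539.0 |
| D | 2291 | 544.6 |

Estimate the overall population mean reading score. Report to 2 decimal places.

N = 6772 + 9165 + 8936 + 2291 = 27164.
Weight each subgroup mean by Nₕ/N and sum.
Σ Nₕx̄ₕ = 6772·511.1 + 9165·603.8 + 8936·539.0 + 2291·544.6 = 3461169.2 + 5533827 + 4816504 + 1247678.6 = 15059178.8.
Divide by N: 15059178.8 / 27164 = 554.3800... → 554.38.

554.38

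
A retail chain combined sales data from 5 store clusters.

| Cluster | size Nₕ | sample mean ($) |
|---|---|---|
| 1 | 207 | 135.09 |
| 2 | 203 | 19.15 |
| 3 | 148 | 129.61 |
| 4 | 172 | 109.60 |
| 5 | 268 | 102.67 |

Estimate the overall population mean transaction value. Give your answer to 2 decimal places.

97.60

x̄_st = (Σ Nₕx̄ₕ) / (Σ Nₕ) = (207·135.09 + 203·19.15 + 148·129.61 + 172·109.60 + 268·102.67) / 998
= 97400.12 / 998 = 97.5953... → 97.60.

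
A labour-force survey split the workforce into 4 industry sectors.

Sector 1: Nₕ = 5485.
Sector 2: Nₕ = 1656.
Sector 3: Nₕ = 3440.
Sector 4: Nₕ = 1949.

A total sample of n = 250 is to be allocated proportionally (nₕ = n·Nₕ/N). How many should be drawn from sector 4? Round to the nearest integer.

39

Share of sector 4 = 1949/12530 = 0.15555.
Allocate 250 × 0.15555 = 38.887... → 39.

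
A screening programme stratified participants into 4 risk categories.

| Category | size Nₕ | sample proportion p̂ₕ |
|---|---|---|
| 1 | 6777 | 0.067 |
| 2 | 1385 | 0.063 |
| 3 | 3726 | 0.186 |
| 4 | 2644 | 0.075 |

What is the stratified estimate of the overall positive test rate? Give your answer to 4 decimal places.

N = 6777 + 1385 + 3726 + 2644 = 14532.
Overall proportion = Σ (Nₕ/N)·p̂ₕ.
Σ Nₕp̂ₕ = 454.059 + 87.255 + 693.036 + 198.3 = 1432.65.
1432.65 / 14532 = 0.098586... → 0.0986.

0.0986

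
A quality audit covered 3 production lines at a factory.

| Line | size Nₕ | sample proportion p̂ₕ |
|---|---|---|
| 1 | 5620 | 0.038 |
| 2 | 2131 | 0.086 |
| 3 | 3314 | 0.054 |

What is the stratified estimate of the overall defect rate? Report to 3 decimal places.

0.052

Wₕ = Nₕ/N with N = 11065: 0.5079, 0.1926, 0.2995.
p̂_st = 0.5079·0.038 + 0.1926·0.086 + 0.2995·0.054 ≈ 0.05204... → 0.052.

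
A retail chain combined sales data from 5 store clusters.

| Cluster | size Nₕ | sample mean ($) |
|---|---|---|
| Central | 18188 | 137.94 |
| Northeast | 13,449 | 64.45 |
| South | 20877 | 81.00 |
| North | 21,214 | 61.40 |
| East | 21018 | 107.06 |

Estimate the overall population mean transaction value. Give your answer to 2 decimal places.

N = 94746; weights Wₕ = Nₕ/N = (0.1920, 0.1419, 0.2203, 0.2239, 0.2218).
x̄_st = Σ Wₕ·x̄ₕ = 0.1920·137.94 + 0.1419·64.45 + 0.2203·81.00 + 0.2239·61.40 + 0.2218·107.06 ≈ 90.9738...
→ 90.97.

90.97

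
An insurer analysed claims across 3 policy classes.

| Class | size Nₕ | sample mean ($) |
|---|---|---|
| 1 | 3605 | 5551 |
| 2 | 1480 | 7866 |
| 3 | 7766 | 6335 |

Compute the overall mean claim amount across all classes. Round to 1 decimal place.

6291.4

N = 3605 + 1480 + 7766 = 12851.
The stratified mean weights each stratum mean by its population share Nₕ/N.
Σ Nₕx̄ₕ = 3605·5551 + 1480·7866 + 7766·6335 = 20011355 + 11641680 + 49197610 = 80850645.
Divide by N: 80850645 / 12851 = 6291.389... → 6291.4.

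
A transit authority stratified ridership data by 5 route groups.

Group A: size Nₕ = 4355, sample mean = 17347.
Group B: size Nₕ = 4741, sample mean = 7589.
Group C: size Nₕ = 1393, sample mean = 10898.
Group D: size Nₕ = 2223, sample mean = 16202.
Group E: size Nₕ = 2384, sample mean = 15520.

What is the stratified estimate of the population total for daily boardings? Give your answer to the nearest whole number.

A: 4355·17347 = 75546185
B: 4741·7589 = 35979449
C: 1393·10898 = 15180914
D: 2223·16202 = 36017046
E: 2384·15520 = 36999680
τ̂ = Σ Nₕx̄ₕ = 199723274.

199723274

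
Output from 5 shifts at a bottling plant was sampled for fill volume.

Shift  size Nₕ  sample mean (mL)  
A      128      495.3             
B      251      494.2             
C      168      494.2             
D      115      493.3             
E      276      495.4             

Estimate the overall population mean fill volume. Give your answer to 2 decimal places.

N = 938; weights Wₕ = Nₕ/N = (0.1365, 0.2676, 0.1791, 0.1226, 0.2942).
x̄_st = Σ Wₕ·x̄ₕ = 0.1365·495.3 + 0.2676·494.2 + 0.1791·494.2 + 0.1226·493.3 + 0.2942·495.4 ≈ 494.5929...
→ 494.59.

494.59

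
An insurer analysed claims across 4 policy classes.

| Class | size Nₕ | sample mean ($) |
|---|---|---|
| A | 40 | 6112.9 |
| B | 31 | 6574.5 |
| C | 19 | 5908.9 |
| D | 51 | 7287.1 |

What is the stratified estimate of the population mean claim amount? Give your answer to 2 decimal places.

x̄_st = (Σ Nₕx̄ₕ) / (Σ Nₕ) = (40·6112.9 + 31·6574.5 + 19·5908.9 + 51·7287.1) / 141
= 932236.7 / 141 = 6611.6078... → 6611.61.

6611.61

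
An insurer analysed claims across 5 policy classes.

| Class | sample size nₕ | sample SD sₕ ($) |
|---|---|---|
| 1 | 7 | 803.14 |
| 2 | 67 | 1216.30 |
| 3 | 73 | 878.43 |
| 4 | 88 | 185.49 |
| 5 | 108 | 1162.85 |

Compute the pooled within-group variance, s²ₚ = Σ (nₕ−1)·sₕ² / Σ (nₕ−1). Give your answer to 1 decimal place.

Degrees of freedom: 6 + 66 + 72 + 87 + 107 = 338.
Σ(nₕ−1)sₕ² = 6·645033.8596 + 66·1479385.69 + 72·771639.2649 + 87·34406.5401 + 107·1352220.1225 = 304748607.8666.
s²ₚ = 304748607.8666 / 338 = 901623.100... → 901623.1.

901623.1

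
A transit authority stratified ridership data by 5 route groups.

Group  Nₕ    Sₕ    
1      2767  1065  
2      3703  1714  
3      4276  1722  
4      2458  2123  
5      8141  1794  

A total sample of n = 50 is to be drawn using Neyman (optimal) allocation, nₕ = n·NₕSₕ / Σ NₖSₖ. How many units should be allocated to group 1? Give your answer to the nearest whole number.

Σ NₕSₕ = 2767·1065 + 3703·1714 + 4276·1722 + 2458·2123 + 8141·1794 = 36480357.
Share for 1: 2946855/36480357 = 0.08078.
n_1 = 50 × 0.08078 = 4.039... → 4.

4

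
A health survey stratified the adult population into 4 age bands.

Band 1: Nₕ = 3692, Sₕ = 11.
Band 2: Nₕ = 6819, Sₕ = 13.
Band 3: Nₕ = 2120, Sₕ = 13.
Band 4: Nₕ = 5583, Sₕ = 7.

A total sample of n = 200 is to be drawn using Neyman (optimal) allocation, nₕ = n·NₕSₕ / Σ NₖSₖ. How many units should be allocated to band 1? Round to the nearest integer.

1: NₕSₕ = 3692·11 = 40612
2: NₕSₕ = 6819·13 = 88647
3: NₕSₕ = 2120·13 = 27560
4: NₕSₕ = 5583·7 = 39081
Σ NₕSₕ = 195900.
n_1 = 200·40612/195900 = 41.462... → 41.

41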